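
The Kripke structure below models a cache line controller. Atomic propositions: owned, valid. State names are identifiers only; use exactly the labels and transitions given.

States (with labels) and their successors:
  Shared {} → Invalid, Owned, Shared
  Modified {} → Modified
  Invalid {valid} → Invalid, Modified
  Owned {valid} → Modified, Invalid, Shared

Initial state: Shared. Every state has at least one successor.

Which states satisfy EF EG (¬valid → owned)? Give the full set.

States satisfying EG (¬valid → owned): {Invalid, Owned}.
States satisfying EF EG (¬valid → owned): {Shared, Invalid, Owned}.

{Shared, Invalid, Owned}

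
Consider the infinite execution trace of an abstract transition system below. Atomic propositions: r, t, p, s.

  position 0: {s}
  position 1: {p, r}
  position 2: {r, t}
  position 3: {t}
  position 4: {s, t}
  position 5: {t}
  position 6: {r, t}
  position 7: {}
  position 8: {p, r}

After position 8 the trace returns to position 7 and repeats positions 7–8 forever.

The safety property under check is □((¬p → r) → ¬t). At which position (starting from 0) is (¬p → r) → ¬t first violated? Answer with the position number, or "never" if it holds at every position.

Check (¬p → r) → ¬t at each position in order: 0 ✓, 1 ✓.
At position 2 the labels are {r, t}, so (¬p → r) → ¬t is false there. This is the first violation.

2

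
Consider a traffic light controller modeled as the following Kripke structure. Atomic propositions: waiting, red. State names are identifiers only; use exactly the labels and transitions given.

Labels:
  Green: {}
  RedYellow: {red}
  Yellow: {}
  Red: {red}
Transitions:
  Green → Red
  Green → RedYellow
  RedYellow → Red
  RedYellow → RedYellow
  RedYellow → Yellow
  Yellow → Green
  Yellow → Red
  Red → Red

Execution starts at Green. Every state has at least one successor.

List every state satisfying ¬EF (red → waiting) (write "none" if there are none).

{Red}

States satisfying red → waiting: {Green, Yellow}.
States satisfying EF (red → waiting): {Green, RedYellow, Yellow}.
States satisfying ¬EF (red → waiting): {Red}.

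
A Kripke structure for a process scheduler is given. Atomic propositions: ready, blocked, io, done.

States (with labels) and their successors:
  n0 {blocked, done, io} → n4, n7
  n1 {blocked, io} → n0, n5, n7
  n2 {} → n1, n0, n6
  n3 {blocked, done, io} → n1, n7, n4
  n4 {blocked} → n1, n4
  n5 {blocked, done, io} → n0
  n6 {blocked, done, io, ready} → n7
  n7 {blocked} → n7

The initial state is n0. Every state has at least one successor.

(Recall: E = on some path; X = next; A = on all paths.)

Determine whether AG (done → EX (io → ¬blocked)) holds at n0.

States satisfying done → EX (io → ¬blocked): {n0, n1, n2, n3, n4, n6, n7}.
States satisfying AG (done → EX (io → ¬blocked)): {n6, n7}.
n5 is reachable from n0 and violates done → EX (io → ¬blocked), so AG fails at n0.
n0 ∉ Sat(AG (done → EX (io → ¬blocked))).

No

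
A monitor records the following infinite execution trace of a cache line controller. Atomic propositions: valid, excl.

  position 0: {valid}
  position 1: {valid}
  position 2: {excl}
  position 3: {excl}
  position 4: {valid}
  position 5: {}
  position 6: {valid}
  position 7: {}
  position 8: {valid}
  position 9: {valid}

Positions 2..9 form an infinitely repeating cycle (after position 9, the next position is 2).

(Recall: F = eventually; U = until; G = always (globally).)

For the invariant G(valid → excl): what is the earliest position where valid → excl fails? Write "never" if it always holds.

0

At position 0 the labels are {valid}, so valid → excl is false there. This is the first violation.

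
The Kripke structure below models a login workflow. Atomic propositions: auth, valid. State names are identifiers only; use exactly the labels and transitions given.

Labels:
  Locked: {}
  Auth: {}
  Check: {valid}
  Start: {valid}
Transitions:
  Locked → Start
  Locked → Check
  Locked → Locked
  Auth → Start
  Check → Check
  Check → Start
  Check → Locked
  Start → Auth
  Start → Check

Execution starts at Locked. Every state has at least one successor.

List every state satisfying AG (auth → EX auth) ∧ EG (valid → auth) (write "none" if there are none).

States satisfying auth → EX auth: {Locked, Auth, Check, Start}.
States satisfying AG (auth → EX auth): {Locked, Auth, Check, Start}.
States satisfying valid → auth: {Locked, Auth}.
States satisfying EG (valid → auth): {Locked}.
States satisfying AG (auth → EX auth) ∧ EG (valid → auth): {Locked}.

{Locked}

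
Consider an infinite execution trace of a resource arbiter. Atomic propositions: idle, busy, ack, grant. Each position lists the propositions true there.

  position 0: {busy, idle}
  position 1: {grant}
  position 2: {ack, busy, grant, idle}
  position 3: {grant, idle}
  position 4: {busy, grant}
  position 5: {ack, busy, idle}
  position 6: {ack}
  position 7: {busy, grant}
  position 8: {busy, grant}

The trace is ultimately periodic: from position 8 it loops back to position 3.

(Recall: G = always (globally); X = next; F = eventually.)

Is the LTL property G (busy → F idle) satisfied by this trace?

Satisfied

busy → F idle holds at every position 0..8, and those are all positions ever visited, so G (busy → F idle) holds.
Positions where busy holds: 0, 2, 4, 5, 7, 8.
Check F idle at each: 0→ok, 2→ok, 4→ok, 5→ok, 7→ok, 8→ok.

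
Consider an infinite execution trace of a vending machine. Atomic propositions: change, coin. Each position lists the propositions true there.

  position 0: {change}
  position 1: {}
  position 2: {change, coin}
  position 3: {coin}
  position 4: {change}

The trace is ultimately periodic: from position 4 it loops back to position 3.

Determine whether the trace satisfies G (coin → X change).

coin → X change must hold at every position from 0 onward. It fails at position 2, so G (coin → X change) is false.
Positions where coin holds: 2, 3.
Check X change at each: 2→fails, 3→ok.

No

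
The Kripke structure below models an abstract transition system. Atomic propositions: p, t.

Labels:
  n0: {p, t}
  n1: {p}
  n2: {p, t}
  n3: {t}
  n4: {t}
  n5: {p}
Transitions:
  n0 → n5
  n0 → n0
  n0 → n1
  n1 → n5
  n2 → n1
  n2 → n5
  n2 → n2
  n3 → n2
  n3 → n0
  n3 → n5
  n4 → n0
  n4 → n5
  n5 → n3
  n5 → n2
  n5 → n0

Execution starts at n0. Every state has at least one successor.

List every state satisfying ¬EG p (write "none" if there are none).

{n3, n4}

States satisfying p: {n0, n1, n2, n5}.
States satisfying EG p: {n0, n1, n2, n5}.
States satisfying ¬EG p: {n3, n4}.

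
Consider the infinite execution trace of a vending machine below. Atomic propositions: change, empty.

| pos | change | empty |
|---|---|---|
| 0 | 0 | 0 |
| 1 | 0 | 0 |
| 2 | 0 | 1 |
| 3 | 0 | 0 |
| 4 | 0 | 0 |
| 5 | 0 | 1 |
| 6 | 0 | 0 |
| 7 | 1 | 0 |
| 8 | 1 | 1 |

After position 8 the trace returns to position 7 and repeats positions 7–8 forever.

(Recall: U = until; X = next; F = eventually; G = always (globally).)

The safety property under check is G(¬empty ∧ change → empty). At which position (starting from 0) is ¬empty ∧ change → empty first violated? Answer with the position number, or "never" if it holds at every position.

Check ¬empty ∧ change → empty at each position in order: 0 ✓, 1 ✓, 2 ✓, 3 ✓, 4 ✓, 5 ✓, 6 ✓.
At position 7 the labels are {change}, so ¬empty ∧ change → empty is false there. This is the first violation.

7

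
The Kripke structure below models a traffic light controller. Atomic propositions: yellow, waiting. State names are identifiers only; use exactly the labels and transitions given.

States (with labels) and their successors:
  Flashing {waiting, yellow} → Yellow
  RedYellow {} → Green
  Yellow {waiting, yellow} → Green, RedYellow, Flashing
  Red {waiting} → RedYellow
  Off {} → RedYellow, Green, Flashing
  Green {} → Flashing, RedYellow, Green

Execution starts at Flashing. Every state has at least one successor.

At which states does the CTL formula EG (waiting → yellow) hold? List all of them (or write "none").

States satisfying waiting → yellow: {Flashing, RedYellow, Yellow, Off, Green}.
States satisfying EG (waiting → yellow): {Flashing, RedYellow, Yellow, Off, Green}.

{Flashing, RedYellow, Yellow, Off, Green}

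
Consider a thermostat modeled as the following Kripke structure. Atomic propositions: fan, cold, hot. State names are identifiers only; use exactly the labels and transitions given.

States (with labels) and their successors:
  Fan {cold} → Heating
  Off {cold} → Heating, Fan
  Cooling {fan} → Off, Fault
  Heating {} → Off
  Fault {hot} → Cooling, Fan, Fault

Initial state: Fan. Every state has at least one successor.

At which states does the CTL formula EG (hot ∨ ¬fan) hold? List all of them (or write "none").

States satisfying hot ∨ ¬fan: {Fan, Off, Heating, Fault}.
States satisfying EG (hot ∨ ¬fan): {Fan, Off, Heating, Fault}.

{Fan, Off, Heating, Fault}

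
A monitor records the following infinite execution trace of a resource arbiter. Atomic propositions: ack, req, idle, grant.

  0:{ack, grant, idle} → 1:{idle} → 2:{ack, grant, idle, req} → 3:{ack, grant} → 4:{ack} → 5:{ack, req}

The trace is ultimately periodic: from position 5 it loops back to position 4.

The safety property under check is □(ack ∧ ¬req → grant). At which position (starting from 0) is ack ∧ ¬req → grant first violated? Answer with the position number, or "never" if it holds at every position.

Check ack ∧ ¬req → grant at each position in order: 0 ✓, 1 ✓, 2 ✓, 3 ✓.
At position 4 the labels are {ack}, so ack ∧ ¬req → grant is false there. This is the first violation.

4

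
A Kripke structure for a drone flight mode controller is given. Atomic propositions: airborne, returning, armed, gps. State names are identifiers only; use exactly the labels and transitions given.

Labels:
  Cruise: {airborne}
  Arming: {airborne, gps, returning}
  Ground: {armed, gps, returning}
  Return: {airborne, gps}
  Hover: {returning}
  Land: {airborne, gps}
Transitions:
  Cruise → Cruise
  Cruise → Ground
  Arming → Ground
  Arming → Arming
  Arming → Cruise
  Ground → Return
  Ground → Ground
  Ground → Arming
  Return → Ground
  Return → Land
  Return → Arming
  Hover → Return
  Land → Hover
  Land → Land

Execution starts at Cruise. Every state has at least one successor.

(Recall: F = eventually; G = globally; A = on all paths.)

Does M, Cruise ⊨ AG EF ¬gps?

Satisfied

States satisfying EF ¬gps: {Cruise, Arming, Ground, Return, Hover, Land}.
States satisfying AG EF ¬gps: {Cruise, Arming, Ground, Return, Hover, Land}.
Every state reachable from Cruise satisfies EF ¬gps.
Cruise ∈ Sat(AG EF ¬gps).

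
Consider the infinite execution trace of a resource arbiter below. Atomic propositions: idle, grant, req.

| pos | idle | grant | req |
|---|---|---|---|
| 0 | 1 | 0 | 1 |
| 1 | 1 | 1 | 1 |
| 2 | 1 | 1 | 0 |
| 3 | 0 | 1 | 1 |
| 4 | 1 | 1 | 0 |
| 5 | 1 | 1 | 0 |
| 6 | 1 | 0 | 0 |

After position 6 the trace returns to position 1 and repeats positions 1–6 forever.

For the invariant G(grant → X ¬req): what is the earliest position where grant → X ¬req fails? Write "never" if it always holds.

2

Check grant → X ¬req at each position in order: 0 ✓, 1 ✓.
At position 2 the labels are {grant, idle} and the next position 3 has {grant, req}, so grant → X ¬req is false there. This is the first violation.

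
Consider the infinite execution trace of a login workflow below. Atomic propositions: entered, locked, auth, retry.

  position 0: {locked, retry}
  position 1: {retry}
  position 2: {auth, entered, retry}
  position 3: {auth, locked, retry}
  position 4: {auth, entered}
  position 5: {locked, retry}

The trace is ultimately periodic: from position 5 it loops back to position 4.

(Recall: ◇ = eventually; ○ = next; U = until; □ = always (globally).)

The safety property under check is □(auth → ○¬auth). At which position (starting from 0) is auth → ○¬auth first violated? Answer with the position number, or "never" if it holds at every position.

2

Check auth → ○¬auth at each position in order: 0 ✓, 1 ✓.
At position 2 the labels are {auth, entered, retry} and the next position 3 has {auth, locked, retry}, so auth → ○¬auth is false there. This is the first violation.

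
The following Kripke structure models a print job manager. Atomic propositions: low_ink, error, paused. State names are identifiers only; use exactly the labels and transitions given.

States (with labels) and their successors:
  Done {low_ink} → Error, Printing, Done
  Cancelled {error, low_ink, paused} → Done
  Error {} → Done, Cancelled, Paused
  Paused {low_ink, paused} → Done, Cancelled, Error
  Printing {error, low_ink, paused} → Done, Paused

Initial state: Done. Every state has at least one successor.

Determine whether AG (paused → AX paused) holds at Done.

States satisfying paused → AX paused: {Done, Error}.
States satisfying AG (paused → AX paused): ∅.
Cancelled is reachable from Done and violates paused → AX paused, so AG fails at Done.
Done ∉ Sat(AG (paused → AX paused)).

Does not hold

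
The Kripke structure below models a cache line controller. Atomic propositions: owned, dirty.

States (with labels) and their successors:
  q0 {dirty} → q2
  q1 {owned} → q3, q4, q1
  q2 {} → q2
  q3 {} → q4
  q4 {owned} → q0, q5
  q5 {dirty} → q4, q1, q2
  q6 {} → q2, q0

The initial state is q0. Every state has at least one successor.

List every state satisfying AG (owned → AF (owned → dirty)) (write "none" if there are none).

{q0, q2, q6}

States satisfying owned → AF (owned → dirty): {q0, q2, q3, q4, q5, q6}.
States satisfying AG (owned → AF (owned → dirty)): {q0, q2, q6}.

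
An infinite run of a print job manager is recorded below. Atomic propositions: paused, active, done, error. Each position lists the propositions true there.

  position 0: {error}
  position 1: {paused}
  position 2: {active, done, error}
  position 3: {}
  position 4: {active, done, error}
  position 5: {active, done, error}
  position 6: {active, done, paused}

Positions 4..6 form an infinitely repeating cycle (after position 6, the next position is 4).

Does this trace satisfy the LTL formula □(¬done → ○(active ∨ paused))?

Satisfied

¬done → ○(active ∨ paused) holds at every position 0..6, and those are all positions ever visited, so □(¬done → ○(active ∨ paused)) holds.
Positions where ¬done holds: 0, 1, 3.
Check ○(active ∨ paused) at each: 0→ok, 1→ok, 3→ok.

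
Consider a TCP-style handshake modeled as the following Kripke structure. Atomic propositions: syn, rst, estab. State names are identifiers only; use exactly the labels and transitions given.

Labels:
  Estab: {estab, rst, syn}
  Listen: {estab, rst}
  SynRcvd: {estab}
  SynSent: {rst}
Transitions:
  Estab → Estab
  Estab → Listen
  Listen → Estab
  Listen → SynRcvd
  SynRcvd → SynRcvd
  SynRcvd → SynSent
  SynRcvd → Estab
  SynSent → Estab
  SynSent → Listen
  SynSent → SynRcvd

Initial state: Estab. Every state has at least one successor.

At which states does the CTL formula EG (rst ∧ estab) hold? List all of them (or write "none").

{Estab, Listen}

States satisfying rst ∧ estab: {Estab, Listen}.
States satisfying EG (rst ∧ estab): {Estab, Listen}.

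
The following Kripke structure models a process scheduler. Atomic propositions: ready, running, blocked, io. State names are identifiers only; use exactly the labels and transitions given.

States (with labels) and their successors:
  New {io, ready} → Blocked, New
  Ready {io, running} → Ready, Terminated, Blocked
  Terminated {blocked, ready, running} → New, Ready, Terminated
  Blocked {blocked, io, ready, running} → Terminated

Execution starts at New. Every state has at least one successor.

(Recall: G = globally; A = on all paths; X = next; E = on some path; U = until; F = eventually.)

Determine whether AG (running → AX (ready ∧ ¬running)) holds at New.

States satisfying running → AX (ready ∧ ¬running): {New}.
States satisfying AG (running → AX (ready ∧ ¬running)): ∅.
Blocked is reachable from New and violates running → AX (ready ∧ ¬running), so AG fails at New.
New ∉ Sat(AG (running → AX (ready ∧ ¬running))).

Violated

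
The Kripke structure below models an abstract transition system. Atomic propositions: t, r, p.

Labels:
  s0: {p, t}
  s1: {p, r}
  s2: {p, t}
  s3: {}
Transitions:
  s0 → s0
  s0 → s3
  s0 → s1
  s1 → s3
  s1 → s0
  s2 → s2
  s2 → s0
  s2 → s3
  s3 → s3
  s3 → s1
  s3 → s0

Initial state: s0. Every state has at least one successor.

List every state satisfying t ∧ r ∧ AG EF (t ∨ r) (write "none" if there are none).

States satisfying t ∧ r: ∅.
States satisfying EF (t ∨ r): {s0, s1, s2, s3}.
States satisfying AG EF (t ∨ r): {s0, s1, s2, s3}.
States satisfying t ∧ r ∧ AG EF (t ∨ r): ∅.

none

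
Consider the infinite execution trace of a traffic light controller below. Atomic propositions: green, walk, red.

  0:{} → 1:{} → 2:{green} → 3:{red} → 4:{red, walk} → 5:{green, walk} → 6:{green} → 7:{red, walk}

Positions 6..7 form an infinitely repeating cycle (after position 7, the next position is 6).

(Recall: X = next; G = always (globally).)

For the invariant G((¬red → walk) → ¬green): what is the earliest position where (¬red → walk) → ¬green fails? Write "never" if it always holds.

Check (¬red → walk) → ¬green at each position in order: 0 ✓, 1 ✓, 2 ✓, 3 ✓, 4 ✓.
At position 5 the labels are {green, walk}, so (¬red → walk) → ¬green is false there. This is the first violation.

5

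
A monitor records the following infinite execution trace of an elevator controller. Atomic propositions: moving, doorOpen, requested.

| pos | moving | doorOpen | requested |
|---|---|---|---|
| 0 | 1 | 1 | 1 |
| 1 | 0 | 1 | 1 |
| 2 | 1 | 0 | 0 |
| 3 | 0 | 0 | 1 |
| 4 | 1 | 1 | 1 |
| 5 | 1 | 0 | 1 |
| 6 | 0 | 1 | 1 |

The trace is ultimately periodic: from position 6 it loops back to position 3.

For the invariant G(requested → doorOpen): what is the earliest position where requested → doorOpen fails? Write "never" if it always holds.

Check requested → doorOpen at each position in order: 0 ✓, 1 ✓, 2 ✓.
At position 3 the labels are {requested}, so requested → doorOpen is false there. This is the first violation.

3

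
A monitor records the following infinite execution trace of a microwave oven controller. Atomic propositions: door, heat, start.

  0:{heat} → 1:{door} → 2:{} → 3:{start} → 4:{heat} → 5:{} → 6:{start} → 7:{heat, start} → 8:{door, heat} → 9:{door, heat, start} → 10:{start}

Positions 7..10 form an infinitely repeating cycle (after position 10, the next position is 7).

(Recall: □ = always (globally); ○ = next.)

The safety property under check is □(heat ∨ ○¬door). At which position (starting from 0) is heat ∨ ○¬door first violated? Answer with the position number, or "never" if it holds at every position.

heat ∨ ○¬door holds at every position 0..10, and those are all the positions the trace ever visits, so the invariant □(heat ∨ ○¬door) is never violated.

never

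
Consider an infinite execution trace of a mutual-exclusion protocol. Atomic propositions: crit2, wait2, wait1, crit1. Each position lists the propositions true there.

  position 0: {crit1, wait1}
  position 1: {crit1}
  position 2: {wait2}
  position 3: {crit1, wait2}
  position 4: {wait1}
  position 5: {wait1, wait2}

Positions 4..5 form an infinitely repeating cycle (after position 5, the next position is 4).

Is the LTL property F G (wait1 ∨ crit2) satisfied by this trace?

G (wait1 ∨ crit2) holds at position 4, which is reachable from 0, so F G (wait1 ∨ crit2) holds.

Holds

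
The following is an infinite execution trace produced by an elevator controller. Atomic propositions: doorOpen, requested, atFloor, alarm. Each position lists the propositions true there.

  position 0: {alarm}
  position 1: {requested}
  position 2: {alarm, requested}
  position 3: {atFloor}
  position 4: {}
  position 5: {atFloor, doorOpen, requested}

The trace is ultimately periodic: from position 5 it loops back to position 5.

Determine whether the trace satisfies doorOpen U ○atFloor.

Walking from position 0: at position 0, ○atFloor has not yet held and doorOpen fails, so doorOpen U ○atFloor is false.

Does not hold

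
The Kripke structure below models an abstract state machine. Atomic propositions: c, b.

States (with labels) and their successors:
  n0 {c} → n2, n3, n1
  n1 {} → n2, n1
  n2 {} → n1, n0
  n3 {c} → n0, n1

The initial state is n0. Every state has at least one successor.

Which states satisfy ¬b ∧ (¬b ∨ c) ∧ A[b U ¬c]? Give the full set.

States satisfying ¬b: {n0, n1, n2, n3}.
States satisfying ¬b ∨ c: {n0, n1, n2, n3}.
States satisfying ¬b ∧ (¬b ∨ c): {n0, n1, n2, n3}.
States satisfying b: ∅.
States satisfying ¬c: {n1, n2}.
States satisfying A[b U ¬c]: {n1, n2}.
States satisfying ¬b ∧ (¬b ∨ c) ∧ A[b U ¬c]: {n1, n2}.

{n1, n2}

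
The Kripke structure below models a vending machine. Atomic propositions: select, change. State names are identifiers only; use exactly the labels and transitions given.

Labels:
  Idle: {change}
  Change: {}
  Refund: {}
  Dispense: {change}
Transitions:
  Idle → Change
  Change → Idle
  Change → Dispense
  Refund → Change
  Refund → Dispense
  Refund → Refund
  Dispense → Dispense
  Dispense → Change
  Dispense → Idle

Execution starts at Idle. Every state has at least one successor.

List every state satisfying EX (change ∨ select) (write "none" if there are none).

States satisfying change ∨ select: {Idle, Dispense}.
States satisfying EX (change ∨ select): {Change, Refund, Dispense}.

{Change, Refund, Dispense}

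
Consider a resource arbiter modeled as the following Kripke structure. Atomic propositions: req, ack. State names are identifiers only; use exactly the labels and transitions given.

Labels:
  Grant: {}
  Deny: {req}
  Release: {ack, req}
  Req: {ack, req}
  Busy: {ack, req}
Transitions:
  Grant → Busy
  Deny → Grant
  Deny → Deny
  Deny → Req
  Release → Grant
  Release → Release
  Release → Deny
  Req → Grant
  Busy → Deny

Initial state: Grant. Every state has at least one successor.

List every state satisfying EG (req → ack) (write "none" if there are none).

States satisfying req → ack: {Grant, Release, Req, Busy}.
States satisfying EG (req → ack): {Release}.

{Release}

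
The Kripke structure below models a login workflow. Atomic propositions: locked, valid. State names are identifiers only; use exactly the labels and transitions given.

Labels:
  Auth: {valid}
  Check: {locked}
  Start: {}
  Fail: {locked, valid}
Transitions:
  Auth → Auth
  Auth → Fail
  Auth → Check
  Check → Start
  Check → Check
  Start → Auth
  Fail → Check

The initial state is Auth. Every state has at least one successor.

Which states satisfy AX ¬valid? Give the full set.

{Check, Fail}

States satisfying ¬valid: {Check, Start}.
States satisfying AX ¬valid: {Check, Fail}.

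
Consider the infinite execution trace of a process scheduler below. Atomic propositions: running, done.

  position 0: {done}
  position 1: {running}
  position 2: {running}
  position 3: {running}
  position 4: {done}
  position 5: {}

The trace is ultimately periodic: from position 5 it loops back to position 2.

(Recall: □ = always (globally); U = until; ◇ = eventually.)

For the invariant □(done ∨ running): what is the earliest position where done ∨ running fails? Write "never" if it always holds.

5

Check done ∨ running at each position in order: 0 ✓, 1 ✓, 2 ✓, 3 ✓, 4 ✓.
At position 5 the labels are {}, so done ∨ running is false there. This is the first violation.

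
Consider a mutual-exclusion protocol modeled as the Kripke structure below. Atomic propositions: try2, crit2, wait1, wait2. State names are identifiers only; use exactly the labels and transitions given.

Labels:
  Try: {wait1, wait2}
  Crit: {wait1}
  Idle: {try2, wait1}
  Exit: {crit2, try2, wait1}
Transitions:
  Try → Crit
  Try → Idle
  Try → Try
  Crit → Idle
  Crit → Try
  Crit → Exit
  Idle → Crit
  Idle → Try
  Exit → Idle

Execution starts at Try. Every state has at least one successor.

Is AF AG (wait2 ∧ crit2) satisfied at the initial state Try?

Does not hold

States satisfying AG (wait2 ∧ crit2): ∅.
States satisfying AF AG (wait2 ∧ crit2): ∅.
There is a path from Try along which AG (wait2 ∧ crit2) never holds.
Try ∉ Sat(AF AG (wait2 ∧ crit2)).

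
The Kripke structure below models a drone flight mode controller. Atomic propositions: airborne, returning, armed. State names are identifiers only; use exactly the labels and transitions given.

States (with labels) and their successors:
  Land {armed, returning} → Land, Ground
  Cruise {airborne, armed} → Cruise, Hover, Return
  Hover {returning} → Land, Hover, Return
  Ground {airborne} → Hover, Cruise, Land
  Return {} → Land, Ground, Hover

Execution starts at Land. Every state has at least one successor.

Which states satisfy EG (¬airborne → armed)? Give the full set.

States satisfying ¬airborne → armed: {Land, Cruise, Ground}.
States satisfying EG (¬airborne → armed): {Land, Cruise, Ground}.

{Land, Cruise, Ground}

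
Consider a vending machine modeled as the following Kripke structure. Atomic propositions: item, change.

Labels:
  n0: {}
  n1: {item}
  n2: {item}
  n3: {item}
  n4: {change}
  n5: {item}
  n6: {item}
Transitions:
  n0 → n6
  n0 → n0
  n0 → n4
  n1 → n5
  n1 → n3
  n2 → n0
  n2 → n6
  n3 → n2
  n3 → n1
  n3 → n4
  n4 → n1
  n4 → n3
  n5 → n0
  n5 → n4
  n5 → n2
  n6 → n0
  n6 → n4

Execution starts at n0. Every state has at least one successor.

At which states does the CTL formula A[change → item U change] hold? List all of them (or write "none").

{n4}

States satisfying change → item: {n0, n1, n2, n3, n5, n6}.
States satisfying change: {n4}.
States satisfying A[change → item U change]: {n4}.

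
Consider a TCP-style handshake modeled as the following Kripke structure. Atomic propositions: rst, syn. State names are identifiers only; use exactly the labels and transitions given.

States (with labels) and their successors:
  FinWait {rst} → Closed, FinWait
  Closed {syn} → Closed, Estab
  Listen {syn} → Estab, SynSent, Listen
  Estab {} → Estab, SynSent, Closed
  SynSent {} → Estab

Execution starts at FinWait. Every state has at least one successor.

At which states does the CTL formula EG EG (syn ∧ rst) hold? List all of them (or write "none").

States satisfying EG (syn ∧ rst): ∅.
States satisfying EG EG (syn ∧ rst): ∅.

none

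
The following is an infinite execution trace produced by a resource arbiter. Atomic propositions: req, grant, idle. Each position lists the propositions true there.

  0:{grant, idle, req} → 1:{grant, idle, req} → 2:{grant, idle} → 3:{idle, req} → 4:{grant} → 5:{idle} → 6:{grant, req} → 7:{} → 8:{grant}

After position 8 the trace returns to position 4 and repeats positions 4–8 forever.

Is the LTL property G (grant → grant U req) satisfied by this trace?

Does not hold

grant → grant U req must hold at every position from 0 onward. It fails at position 4, so G (grant → grant U req) is false.
Positions where grant holds: 0, 1, 2, 4, 6, 8.
Check grant U req at each: 0→ok, 1→ok, 2→ok, 4→fails, 6→ok, 8→fails.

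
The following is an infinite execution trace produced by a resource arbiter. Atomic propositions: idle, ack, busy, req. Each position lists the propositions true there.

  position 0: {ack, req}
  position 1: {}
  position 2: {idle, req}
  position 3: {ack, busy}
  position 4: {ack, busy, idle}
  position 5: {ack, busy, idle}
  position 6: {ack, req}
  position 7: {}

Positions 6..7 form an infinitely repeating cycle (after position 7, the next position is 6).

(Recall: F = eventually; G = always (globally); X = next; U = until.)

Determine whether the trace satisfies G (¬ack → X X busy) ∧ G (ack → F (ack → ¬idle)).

No

¬ack → X X busy must hold at every position from 0 onward. It fails at position 7, so G (¬ack → X X busy) is false.
Positions where ¬ack holds: 1, 2, 7.
Check X X busy at each: 1→ok, 2→ok, 7→fails.
ack → F (ack → ¬idle) holds at every position 0..7, and those are all positions ever visited, so G (ack → F (ack → ¬idle)) holds.
Positions where ack holds: 0, 3, 4, 5, 6.
Check F (ack → ¬idle) at each: 0→ok, 3→ok, 4→ok, 5→ok, 6→ok.
At position 0: G (¬ack → X X busy) is false; G (ack → F (ack → ¬idle)) is true; so G (¬ack → X X busy) ∧ G (ack → F (ack → ¬idle)) is false.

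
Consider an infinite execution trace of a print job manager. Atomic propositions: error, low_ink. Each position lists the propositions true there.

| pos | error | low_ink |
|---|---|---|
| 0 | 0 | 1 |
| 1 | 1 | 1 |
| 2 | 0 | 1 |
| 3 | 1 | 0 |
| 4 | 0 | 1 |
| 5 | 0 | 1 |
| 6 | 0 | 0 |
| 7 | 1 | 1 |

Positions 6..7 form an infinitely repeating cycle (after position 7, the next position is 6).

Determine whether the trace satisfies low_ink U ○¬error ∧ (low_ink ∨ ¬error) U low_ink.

Satisfied

Walking from position 0: ○¬error first holds at position 1, and low_ink holds at every earlier position along the way, so low_ink U ○¬error holds.
Walking from position 0: low_ink first holds at position 0, and low_ink ∨ ¬error holds at every earlier position along the way, so (low_ink ∨ ¬error) U low_ink holds.
At position 0: low_ink U ○¬error is true; (low_ink ∨ ¬error) U low_ink is true; so low_ink U ○¬error ∧ (low_ink ∨ ¬error) U low_ink is true.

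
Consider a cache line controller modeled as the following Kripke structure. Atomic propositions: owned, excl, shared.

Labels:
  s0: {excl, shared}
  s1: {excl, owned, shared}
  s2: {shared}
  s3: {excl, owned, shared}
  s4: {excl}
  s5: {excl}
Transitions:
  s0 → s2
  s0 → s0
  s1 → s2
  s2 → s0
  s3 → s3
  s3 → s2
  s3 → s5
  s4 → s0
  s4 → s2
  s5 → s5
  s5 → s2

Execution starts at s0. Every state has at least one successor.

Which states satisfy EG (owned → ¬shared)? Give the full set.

{s0, s2, s4, s5}

States satisfying owned → ¬shared: {s0, s2, s4, s5}.
States satisfying EG (owned → ¬shared): {s0, s2, s4, s5}.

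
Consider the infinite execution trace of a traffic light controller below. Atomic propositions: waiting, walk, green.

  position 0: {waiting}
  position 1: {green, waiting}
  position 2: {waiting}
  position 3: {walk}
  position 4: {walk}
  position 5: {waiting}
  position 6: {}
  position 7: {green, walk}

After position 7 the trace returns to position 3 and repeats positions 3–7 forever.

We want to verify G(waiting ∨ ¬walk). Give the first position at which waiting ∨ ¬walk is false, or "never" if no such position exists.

Check waiting ∨ ¬walk at each position in order: 0 ✓, 1 ✓, 2 ✓.
At position 3 the labels are {walk}, so waiting ∨ ¬walk is false there. This is the first violation.

3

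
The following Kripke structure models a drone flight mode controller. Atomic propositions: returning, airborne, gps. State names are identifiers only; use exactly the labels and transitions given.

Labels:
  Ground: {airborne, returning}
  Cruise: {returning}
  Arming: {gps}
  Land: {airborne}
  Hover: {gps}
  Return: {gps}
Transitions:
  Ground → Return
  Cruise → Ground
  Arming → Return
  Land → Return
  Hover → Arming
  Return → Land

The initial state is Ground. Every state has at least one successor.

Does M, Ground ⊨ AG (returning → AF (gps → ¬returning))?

Yes

States satisfying returning → AF (gps → ¬returning): {Ground, Cruise, Arming, Land, Hover, Return}.
States satisfying AG (returning → AF (gps → ¬returning)): {Ground, Cruise, Arming, Land, Hover, Return}.
Every state reachable from Ground satisfies returning → AF (gps → ¬returning).
Ground ∈ Sat(AG (returning → AF (gps → ¬returning))).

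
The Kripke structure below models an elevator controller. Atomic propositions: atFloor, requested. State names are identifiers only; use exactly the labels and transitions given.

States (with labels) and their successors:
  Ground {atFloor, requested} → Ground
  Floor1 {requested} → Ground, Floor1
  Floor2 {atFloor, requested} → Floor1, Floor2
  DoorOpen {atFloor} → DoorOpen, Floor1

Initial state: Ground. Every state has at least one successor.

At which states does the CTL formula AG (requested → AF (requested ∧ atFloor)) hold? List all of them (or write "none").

States satisfying requested → AF (requested ∧ atFloor): {Ground, Floor2, DoorOpen}.
States satisfying AG (requested → AF (requested ∧ atFloor)): {Ground}.

{Ground}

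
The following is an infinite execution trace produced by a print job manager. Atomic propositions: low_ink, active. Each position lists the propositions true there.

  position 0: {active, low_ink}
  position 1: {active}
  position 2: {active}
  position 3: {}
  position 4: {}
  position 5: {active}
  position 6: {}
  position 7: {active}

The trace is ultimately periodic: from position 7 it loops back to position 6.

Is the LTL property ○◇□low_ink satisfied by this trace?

No

The position after 0 is 1; ◇□low_ink is false there.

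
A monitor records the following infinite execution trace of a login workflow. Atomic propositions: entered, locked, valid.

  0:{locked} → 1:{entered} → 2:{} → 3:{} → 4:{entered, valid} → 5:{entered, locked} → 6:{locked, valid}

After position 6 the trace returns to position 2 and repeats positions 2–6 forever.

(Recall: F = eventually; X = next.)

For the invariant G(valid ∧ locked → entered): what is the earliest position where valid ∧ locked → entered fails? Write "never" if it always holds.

Check valid ∧ locked → entered at each position in order: 0 ✓, 1 ✓, 2 ✓, 3 ✓, 4 ✓, 5 ✓.
At position 6 the labels are {locked, valid}, so valid ∧ locked → entered is false there. This is the first violation.

6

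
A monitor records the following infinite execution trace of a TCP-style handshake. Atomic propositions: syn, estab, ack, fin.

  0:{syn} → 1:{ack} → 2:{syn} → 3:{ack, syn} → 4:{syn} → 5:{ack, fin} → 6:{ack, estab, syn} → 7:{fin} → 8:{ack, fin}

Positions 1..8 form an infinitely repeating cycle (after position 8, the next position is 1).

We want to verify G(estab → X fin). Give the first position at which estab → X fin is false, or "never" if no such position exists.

never

estab → X fin holds at every position 0..8, and those are all the positions the trace ever visits, so the invariant G(estab → X fin) is never violated.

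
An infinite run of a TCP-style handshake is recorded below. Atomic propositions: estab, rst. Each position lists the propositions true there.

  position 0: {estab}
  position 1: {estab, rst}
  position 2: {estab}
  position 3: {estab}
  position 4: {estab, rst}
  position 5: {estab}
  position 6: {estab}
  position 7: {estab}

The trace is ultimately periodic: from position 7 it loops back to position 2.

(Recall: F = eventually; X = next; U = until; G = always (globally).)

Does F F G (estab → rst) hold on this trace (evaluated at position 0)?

F G (estab → rst) is false at every position 0..7, so it never becomes true and F F G (estab → rst) fails.

No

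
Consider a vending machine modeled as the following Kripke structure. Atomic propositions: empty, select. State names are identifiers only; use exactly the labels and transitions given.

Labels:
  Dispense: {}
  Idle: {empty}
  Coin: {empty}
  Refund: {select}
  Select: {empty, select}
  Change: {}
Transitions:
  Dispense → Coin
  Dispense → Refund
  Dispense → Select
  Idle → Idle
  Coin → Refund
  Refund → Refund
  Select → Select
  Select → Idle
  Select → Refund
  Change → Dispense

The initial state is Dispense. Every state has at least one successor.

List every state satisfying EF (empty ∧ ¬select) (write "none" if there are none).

States satisfying empty ∧ ¬select: {Idle, Coin}.
States satisfying EF (empty ∧ ¬select): {Dispense, Idle, Coin, Select, Change}.

{Dispense, Idle, Coin, Select, Change}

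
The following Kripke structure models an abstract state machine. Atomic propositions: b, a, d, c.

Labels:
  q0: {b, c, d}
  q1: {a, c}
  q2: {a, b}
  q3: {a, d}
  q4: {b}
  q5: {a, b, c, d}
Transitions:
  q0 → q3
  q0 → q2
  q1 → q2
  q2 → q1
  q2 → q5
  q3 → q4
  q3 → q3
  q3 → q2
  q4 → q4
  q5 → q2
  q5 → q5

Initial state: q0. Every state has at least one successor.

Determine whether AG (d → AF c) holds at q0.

Violated

States satisfying d → AF c: {q0, q1, q2, q4, q5}.
States satisfying AG (d → AF c): {q1, q2, q4, q5}.
q3 is reachable from q0 and violates d → AF c, so AG fails at q0.
q0 ∉ Sat(AG (d → AF c)).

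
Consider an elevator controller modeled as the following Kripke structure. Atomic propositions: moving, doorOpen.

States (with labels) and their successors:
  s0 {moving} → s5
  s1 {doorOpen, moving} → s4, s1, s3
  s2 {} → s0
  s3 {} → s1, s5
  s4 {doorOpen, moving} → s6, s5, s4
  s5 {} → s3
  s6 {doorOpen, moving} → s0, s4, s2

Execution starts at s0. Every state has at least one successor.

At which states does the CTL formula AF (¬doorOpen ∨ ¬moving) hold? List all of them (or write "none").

{s0, s2, s3, s5}

States satisfying ¬doorOpen ∨ ¬moving: {s0, s2, s3, s5}.
States satisfying AF (¬doorOpen ∨ ¬moving): {s0, s2, s3, s5}.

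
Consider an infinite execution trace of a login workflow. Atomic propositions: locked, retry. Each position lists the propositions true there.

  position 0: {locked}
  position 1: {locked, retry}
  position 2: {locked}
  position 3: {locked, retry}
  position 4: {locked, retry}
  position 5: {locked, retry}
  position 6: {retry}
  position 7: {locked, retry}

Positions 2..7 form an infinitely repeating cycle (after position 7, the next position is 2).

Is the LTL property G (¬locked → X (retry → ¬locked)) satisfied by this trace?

Violated

¬locked → X (retry → ¬locked) must hold at every position from 0 onward. It fails at position 6, so G (¬locked → X (retry → ¬locked)) is false.
Positions where ¬locked holds: 6.
Check X (retry → ¬locked) at each: 6→fails.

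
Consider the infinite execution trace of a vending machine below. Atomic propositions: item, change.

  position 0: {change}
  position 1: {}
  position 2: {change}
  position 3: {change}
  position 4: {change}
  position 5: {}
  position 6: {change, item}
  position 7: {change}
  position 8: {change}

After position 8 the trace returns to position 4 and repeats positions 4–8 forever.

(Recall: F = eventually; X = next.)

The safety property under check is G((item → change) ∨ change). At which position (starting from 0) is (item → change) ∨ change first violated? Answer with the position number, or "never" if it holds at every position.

(item → change) ∨ change holds at every position 0..8, and those are all the positions the trace ever visits, so the invariant G((item → change) ∨ change) is never violated.

never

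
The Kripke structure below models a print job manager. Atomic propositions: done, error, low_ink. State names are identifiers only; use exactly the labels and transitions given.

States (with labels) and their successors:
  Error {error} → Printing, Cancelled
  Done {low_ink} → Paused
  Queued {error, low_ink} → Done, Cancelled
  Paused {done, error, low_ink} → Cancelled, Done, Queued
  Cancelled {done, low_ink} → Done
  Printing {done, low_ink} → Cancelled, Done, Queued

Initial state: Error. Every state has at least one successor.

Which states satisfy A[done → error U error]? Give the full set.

States satisfying done → error: {Error, Done, Queued, Paused}.
States satisfying error: {Error, Queued, Paused}.
States satisfying A[done → error U error]: {Error, Done, Queued, Paused}.

{Error, Done, Queued, Paused}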